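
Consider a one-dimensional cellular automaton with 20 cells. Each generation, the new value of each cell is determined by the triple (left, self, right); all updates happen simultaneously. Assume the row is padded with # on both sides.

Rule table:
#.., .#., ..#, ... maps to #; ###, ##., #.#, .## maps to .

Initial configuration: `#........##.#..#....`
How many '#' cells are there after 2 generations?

3

generation 1: .########...########
generation 2: .........###........
count of #: 3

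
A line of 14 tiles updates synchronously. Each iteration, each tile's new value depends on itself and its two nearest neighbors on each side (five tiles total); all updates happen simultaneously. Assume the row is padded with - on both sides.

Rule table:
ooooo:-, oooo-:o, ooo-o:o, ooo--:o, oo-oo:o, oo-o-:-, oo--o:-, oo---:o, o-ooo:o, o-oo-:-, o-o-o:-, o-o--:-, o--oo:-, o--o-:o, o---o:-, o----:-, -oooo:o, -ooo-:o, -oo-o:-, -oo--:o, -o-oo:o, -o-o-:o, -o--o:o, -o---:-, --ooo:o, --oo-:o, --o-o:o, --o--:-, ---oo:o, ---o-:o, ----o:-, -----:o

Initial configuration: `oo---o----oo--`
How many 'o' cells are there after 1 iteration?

8

iteration 1: ooo-o----oooo-
count of o: 8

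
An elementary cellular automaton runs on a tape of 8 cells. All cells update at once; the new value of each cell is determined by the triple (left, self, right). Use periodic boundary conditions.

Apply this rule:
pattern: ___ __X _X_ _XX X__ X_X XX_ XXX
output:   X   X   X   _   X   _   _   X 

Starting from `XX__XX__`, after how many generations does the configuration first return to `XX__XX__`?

2

__XX__XX
XX__XX__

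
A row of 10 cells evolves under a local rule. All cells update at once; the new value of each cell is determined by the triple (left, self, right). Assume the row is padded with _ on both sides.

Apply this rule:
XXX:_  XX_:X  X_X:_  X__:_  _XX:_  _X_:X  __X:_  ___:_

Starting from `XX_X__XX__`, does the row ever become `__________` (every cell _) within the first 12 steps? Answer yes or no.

_X_X___X__
_X_X___X__  (fixed point — unchanged through step 12)
step 12 is _X_X___X__, still not uniform _

no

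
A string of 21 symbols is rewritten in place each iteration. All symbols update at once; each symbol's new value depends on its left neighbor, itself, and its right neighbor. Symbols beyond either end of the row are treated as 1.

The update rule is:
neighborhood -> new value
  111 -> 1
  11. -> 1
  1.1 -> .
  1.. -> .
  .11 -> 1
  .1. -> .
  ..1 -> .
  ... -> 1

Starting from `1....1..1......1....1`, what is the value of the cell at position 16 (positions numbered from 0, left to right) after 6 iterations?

.

1.11......1111...11.1
1.11.1111.1111.1.11.1
1.11.1111.1111...11.1
1.11.1111.1111.1.11.1  (repeats iteration 2; period 2)
iteration 6: 1.11.1111.1111.1.11.1
position 16 holds .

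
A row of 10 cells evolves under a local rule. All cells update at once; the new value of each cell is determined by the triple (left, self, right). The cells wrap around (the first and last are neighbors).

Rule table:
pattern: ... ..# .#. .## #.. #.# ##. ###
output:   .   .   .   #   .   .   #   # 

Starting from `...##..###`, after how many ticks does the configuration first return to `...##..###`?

1

...##..###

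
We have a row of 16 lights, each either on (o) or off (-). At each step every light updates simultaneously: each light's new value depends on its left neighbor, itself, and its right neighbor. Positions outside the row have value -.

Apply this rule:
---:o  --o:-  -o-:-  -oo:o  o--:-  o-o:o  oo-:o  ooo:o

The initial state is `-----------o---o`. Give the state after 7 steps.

step 1: oooooooooo---o--
step 2: oooooooooo-o---o
step 3: ooooooooooo--o--
step 4: ooooooooooo----o
step 5: ooooooooooo-oo--
step 6: oooooooooooooo-o
step 7: ooooooooooooooo-

ooooooooooooooo-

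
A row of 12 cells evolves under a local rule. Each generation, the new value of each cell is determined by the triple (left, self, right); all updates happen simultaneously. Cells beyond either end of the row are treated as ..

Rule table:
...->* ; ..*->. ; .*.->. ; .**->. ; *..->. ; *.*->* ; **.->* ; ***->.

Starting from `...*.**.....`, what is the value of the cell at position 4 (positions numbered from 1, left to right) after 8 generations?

.

generation 1: **..*.*.****
generation 2: .*...*.*...*
generation 3: ...*..*..*..
generation 4: **.........*
generation 5: .*.*******..
generation 6: ..*......*.*
generation 7: *...****..*.
generation 8: ..*....*....
position 4 holds .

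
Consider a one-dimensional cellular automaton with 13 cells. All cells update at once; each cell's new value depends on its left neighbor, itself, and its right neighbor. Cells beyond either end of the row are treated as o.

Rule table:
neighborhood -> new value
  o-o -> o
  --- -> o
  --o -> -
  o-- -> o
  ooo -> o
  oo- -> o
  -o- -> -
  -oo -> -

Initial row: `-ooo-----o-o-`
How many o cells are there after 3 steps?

10

o-oooooo--o-o
oo-oooooo--o-
ooo-oooooo--o
count of o: 10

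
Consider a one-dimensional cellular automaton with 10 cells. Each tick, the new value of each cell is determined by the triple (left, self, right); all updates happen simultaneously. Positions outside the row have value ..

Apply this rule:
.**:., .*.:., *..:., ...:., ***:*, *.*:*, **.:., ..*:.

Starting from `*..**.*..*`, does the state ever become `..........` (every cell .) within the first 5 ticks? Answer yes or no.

.....*....
..........
all cells are . at tick 2

yes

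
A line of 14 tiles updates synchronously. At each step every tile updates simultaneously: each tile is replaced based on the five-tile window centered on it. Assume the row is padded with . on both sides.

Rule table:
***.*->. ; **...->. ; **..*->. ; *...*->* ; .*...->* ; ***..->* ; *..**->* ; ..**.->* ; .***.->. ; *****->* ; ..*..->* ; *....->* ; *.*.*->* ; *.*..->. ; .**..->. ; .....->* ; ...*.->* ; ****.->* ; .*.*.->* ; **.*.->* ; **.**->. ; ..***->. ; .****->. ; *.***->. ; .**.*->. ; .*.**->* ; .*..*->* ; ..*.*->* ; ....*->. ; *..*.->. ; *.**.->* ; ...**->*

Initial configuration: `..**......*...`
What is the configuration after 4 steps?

step 1: .**..***.*****
step 2: **..*......***
step 3: *...*****.*..*
step 4: ****..**.*.*.*

****..**.*.*.*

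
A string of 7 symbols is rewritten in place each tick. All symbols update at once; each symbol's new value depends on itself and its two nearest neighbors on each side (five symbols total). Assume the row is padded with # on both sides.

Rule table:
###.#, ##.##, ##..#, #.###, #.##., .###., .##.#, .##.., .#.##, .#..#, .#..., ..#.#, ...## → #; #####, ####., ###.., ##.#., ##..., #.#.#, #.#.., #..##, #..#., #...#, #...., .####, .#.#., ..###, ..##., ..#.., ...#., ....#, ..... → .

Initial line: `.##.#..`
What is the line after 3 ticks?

...###.

###..#.
...#.##
...###.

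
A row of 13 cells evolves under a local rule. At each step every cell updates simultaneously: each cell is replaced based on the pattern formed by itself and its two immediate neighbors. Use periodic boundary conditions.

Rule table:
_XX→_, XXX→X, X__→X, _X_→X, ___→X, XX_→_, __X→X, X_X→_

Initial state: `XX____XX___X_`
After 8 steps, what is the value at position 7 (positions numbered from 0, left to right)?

__XXXX__XXXX_
XX_XX_XX_XX_X
X____________
XXXXXXXXXXXXX
XXXXXXXXXXXXX  (fixed point — unchanged through step 8)
position 7 holds X

X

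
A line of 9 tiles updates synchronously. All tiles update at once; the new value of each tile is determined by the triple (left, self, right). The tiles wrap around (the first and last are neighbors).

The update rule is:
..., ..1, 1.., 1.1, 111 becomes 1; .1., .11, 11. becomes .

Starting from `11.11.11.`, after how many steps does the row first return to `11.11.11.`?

2

..1..1..1
11.11.11.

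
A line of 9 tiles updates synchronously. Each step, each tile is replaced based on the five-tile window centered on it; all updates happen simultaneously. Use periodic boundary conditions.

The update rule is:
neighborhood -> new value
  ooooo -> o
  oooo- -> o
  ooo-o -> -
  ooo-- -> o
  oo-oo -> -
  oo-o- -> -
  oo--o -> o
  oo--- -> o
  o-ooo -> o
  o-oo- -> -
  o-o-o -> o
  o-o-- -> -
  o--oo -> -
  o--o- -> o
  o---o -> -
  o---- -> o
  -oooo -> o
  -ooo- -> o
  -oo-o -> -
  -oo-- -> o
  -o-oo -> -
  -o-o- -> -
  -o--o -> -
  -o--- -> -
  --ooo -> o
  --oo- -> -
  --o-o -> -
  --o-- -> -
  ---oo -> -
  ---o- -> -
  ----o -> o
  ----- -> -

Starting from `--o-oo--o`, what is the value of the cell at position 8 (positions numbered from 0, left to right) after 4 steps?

-o---ooo-
o----oooo
oooo-oooo
ooo--oooo
position 8 holds o

o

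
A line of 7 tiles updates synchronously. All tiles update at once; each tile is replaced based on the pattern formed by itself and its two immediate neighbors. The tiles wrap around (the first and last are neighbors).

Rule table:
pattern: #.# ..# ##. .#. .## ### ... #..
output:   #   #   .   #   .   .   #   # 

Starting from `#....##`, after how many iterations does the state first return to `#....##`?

2

.####..
#....##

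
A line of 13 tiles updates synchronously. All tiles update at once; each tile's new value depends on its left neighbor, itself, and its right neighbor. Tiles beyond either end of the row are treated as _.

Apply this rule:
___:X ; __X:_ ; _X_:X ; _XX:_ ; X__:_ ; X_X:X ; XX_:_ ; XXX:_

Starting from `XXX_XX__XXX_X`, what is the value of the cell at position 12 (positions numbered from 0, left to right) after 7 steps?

X

___X_______XX
XX_X_XXXXX___
__XXX______XX
X_____XXXX___
X_XXX______XX
XX____XXXX___
___XX______XX
position 12 holds X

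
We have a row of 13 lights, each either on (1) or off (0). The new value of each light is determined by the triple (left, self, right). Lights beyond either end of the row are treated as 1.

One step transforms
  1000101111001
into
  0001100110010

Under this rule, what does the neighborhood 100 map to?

0

At position 1 the neighborhood is 100; the next row has 0 there.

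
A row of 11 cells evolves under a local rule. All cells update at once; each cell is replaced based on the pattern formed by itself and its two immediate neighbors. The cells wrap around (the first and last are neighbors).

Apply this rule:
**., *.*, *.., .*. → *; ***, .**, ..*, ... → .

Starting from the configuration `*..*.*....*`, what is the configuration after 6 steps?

*....**...*

**.****....
.**...**...
..**...**..
...**...**.
....**...**
*....**...*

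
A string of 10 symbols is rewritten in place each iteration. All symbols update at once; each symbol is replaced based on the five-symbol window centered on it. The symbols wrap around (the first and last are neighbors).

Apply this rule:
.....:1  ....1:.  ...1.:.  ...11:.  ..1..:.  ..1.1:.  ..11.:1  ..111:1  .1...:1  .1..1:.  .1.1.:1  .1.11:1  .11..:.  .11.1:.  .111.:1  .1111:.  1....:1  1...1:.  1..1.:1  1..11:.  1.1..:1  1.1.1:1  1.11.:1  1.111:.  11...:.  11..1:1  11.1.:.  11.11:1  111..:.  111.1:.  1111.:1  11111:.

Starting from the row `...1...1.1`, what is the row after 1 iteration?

1...1...11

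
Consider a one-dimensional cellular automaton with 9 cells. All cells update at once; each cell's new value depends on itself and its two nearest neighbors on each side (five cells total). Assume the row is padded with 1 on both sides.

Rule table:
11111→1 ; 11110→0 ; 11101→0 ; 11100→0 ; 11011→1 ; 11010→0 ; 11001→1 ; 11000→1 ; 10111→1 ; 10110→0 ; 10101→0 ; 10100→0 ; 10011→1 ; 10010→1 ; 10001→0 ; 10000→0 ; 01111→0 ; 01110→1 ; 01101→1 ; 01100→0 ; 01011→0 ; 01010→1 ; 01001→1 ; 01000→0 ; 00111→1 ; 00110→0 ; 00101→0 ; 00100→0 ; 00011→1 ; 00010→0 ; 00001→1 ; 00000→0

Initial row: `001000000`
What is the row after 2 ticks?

tick 1: 110000011
tick 2: 001001110

001001110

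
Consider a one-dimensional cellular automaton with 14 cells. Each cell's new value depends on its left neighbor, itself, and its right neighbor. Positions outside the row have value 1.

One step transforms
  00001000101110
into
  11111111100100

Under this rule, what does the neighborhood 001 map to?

At position 3 the neighborhood is 001; the next row has 1 there.

1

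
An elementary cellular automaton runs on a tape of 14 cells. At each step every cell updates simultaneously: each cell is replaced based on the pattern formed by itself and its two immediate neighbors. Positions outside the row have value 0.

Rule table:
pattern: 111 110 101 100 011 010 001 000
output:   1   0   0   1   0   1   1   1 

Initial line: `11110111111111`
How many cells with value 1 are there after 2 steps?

step 1: 01100011111110
step 2: 10011101111101
count of 1: 10

10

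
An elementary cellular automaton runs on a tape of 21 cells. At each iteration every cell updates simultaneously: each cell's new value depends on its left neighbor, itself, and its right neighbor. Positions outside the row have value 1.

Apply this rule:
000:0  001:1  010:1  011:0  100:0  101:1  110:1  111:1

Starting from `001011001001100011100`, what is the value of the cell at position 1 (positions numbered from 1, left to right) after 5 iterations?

1

011101011010100101101
101111101111101110110
110111110111110111011
111011111011111011101
111101111101111101110
position 1 holds 1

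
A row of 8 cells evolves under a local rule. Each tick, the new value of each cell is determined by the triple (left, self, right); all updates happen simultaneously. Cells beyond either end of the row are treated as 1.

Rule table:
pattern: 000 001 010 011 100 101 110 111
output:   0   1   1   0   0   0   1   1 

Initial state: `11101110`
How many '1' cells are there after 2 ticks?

11100110
11101010
count of 1: 5

5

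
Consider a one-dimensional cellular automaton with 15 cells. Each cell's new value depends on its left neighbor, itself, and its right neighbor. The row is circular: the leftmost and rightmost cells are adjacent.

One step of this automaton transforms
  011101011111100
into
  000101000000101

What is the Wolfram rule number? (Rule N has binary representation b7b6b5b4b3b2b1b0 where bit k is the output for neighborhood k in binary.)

69

position 2: 111 → 0  (bit 7 = 0)
position 3: 110 → 1  (bit 6 = 1)
position 4: 101 → 0  (bit 5 = 0)
position 13: 100 → 0  (bit 4 = 0)
position 1: 011 → 0  (bit 3 = 0)
position 5: 010 → 1  (bit 2 = 1)
position 0: 001 → 0  (bit 1 = 0)
position 14: 000 → 1  (bit 0 = 1)
bits b7..b0 = 01000101 = 69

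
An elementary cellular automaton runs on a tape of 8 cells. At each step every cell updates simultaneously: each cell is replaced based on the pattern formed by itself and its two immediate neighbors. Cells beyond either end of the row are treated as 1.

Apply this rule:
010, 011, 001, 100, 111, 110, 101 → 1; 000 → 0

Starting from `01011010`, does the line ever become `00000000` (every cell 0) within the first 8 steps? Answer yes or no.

no

11111111
11111111  (fixed point — unchanged through step 8)
step 8 is 11111111, still not uniform 0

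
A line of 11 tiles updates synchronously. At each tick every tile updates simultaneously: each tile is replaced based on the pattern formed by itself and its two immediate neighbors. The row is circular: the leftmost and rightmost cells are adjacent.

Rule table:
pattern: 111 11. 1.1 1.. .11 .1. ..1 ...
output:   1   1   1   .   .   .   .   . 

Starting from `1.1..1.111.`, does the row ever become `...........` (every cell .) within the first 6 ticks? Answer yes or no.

tick 1: .1....1.111
tick 2: 1......1.11
tick 3: 1.......1.1
tick 4: 1........1.
tick 5: ..........1
tick 6: ...........
all cells are . at tick 6

yes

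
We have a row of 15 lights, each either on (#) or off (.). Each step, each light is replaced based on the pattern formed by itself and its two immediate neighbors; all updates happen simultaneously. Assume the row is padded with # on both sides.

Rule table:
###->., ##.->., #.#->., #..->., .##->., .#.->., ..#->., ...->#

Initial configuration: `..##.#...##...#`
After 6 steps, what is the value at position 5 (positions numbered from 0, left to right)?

.......#....#..
.#####...##....
.......#....##.
.#####...##....  (repeats step 2; period 2)
step 6: .#####...##....
position 5 holds #

#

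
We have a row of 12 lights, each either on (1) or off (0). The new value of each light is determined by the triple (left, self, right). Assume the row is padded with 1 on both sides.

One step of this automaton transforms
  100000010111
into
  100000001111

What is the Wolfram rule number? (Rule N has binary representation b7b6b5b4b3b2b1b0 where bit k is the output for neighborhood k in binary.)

position 10: 111 → 1  (bit 7 = 1)
position 0: 110 → 1  (bit 6 = 1)
position 8: 101 → 1  (bit 5 = 1)
position 1: 100 → 0  (bit 4 = 0)
position 9: 011 → 1  (bit 3 = 1)
position 7: 010 → 0  (bit 2 = 0)
position 6: 001 → 0  (bit 1 = 0)
position 2: 000 → 0  (bit 0 = 0)
bits b7..b0 = 11101000 = 232

232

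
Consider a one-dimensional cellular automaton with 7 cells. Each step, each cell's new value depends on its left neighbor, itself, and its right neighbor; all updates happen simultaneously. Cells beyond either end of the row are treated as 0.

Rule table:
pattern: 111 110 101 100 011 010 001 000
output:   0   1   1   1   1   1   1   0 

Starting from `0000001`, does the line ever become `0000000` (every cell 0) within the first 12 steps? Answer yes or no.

step 1: 0000011
step 2: 0000111
step 3: 0001101
step 4: 0011111
step 5: 0110001
step 6: 1111011
step 7: 1001111
step 8: 1111001
step 9: 1001111  (repeats step 7; period 2)
step 12: 1111001
step 12 is 1111001, still not uniform 0

no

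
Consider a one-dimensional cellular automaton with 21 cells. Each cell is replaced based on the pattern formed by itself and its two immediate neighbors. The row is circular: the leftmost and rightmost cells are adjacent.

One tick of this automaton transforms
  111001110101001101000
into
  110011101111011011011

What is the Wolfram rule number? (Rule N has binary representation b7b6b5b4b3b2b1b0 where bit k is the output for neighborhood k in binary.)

position 1: 111 → 1  (bit 7 = 1)
position 2: 110 → 0  (bit 6 = 0)
position 8: 101 → 1  (bit 5 = 1)
position 3: 100 → 0  (bit 4 = 0)
position 0: 011 → 1  (bit 3 = 1)
position 9: 010 → 1  (bit 2 = 1)
position 4: 001 → 1  (bit 1 = 1)
position 19: 000 → 1  (bit 0 = 1)
bits b7..b0 = 10101111 = 175

175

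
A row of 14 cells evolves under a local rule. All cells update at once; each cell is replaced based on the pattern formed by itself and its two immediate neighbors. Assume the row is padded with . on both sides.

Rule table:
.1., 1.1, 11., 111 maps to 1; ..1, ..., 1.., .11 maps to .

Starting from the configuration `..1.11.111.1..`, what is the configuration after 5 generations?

......11.111..

..11.11.1111..
...11.11.111..
....11.11.11..
.....11.11.1..
......11.111..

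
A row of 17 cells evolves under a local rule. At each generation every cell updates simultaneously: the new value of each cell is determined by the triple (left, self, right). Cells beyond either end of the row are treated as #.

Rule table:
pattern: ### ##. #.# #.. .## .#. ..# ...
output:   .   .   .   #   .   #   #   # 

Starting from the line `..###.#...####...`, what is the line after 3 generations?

##....####....###

##....####....###
..####....####...
##....####....###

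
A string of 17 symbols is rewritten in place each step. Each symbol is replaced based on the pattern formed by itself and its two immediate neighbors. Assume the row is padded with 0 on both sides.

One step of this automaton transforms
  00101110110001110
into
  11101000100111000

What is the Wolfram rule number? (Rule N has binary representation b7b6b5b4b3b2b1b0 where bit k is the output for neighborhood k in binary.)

position 5: 111 → 0  (bit 7 = 0)
position 6: 110 → 0  (bit 6 = 0)
position 3: 101 → 0  (bit 5 = 0)
position 10: 100 → 0  (bit 4 = 0)
position 4: 011 → 1  (bit 3 = 1)
position 2: 010 → 1  (bit 2 = 1)
position 1: 001 → 1  (bit 1 = 1)
position 0: 000 → 1  (bit 0 = 1)
bits b7..b0 = 00001111 = 15

15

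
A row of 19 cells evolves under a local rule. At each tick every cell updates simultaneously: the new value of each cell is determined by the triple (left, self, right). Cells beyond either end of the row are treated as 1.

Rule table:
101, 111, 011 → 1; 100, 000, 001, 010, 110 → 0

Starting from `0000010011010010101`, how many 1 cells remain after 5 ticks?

tick 1: 0000000010100001011
tick 2: 0000000001000000111
tick 3: 0000000000000000111
tick 4: 0000000000000000111  (fixed point — unchanged through tick 5)
count of 1: 3

3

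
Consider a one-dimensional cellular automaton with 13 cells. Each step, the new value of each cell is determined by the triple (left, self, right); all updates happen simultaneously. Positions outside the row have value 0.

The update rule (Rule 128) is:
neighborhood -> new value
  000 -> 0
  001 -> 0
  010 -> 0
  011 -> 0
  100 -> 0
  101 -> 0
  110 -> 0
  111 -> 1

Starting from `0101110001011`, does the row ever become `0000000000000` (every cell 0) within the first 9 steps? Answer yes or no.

yes

0000100000000
0000000000000
all cells are 0 at step 2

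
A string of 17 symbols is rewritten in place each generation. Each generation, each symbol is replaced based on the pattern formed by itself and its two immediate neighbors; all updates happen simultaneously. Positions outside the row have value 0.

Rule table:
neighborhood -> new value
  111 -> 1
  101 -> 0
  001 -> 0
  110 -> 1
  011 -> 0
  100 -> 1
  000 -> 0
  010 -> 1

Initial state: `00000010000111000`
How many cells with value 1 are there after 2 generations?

00000011000011100
00000001100001110
count of 1: 5

5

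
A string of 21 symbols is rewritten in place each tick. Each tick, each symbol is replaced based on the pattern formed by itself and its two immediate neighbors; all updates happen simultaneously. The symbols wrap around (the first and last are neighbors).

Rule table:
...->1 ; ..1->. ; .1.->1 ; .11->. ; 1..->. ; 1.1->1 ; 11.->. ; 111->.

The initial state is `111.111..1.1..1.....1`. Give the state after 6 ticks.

1.....11......11....1

...1.....111..1.111..
11.1.111......11....1
..111....1111....11..
1.....11......11....1
..111....1111....11..  (repeats tick 3; period 2)
tick 6: 1.....11......11....1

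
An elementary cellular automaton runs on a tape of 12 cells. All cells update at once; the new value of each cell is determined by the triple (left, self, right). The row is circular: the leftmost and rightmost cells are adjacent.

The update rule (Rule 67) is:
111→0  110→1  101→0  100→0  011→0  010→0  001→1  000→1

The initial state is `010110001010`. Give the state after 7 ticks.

100010110000
001100010111
010101100001
000000101110
111111000010
000001011100
111110000101

111110000101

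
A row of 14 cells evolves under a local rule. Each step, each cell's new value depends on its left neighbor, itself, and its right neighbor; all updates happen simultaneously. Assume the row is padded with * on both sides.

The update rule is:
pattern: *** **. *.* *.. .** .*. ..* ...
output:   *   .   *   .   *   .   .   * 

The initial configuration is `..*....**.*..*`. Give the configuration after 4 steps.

....**.*.*...*
.**.*.*.*..*.*
**.*.*.*....**
*.*.*.*..**.**

*.*.*.*..**.**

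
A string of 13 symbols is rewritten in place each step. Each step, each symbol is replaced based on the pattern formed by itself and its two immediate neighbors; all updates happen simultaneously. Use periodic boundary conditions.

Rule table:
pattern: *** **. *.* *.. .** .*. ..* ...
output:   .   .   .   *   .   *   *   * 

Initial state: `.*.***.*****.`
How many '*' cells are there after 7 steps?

3

step 1: **..........*
step 2: ..**********.
step 3: **..........*  (repeats step 1; period 2)
step 7: **..........*
count of *: 3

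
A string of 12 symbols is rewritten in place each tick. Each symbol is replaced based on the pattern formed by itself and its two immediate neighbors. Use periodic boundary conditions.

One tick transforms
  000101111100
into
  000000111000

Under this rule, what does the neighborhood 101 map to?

0

At position 4 the neighborhood is 101; the next row has 0 there.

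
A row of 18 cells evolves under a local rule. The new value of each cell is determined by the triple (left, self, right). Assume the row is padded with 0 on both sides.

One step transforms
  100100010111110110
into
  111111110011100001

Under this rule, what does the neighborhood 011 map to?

0

At position 9 the neighborhood is 011; the next row has 0 there.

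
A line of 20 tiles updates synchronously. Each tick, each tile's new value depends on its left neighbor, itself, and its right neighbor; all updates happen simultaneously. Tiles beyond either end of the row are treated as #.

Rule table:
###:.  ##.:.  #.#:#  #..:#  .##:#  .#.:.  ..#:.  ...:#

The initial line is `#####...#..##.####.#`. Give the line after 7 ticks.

.....##..#.#.##...##
####.#.#..#.##.##.#.
....#.#.#..##.##.#.#
###..#.#.#.#.##.#.##
...#..#.#.#.##.#.##.
##..#..#.#.##.#.##.#
..#..#..#.##.#.##.##

..#..#..#.##.#.##.##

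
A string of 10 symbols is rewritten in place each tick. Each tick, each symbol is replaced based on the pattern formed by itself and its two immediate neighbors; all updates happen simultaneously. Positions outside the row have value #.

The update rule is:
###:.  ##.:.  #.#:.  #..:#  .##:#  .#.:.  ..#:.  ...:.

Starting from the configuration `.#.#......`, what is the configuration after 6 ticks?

....#.....
#....#....
.#....#...
..#....#..
#..#....#.
.#..#.....

.#..#.....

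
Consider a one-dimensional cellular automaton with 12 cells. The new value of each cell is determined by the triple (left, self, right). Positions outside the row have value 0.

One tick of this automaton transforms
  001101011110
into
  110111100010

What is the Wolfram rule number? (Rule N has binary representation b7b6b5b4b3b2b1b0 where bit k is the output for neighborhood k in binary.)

position 8: 111 → 0  (bit 7 = 0)
position 3: 110 → 1  (bit 6 = 1)
position 4: 101 → 1  (bit 5 = 1)
position 11: 100 → 0  (bit 4 = 0)
position 2: 011 → 0  (bit 3 = 0)
position 5: 010 → 1  (bit 2 = 1)
position 1: 001 → 1  (bit 1 = 1)
position 0: 000 → 1  (bit 0 = 1)
bits b7..b0 = 01100111 = 103

103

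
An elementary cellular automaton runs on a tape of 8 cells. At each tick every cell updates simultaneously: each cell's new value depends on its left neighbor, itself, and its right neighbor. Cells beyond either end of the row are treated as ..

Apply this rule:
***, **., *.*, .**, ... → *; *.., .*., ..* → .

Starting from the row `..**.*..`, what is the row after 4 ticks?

.*******

*.***..*
.****...
.****.**
.*******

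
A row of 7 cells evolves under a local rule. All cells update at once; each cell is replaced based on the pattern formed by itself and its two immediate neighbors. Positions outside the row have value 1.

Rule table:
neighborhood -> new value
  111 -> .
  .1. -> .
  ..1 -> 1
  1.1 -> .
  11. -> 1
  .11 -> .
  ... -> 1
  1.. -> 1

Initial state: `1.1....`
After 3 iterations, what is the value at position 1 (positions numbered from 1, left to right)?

.

1..1111
111....
..11111
position 1 holds .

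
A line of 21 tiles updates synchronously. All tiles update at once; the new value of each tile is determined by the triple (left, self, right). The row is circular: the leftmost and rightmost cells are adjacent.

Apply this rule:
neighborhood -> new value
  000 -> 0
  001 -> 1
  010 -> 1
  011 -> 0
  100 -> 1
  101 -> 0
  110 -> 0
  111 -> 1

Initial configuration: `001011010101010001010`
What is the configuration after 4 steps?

010110101100010000000

011000010101011011011
000100110101000000000
001111000101100000000
010110101100010000000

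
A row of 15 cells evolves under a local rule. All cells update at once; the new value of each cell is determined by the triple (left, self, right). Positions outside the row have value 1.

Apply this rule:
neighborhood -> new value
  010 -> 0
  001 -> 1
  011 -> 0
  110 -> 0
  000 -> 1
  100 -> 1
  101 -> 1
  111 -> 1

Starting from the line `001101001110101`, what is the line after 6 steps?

110010110101010
101101001010101
010010110101010
101101001010101  (repeats step 2; period 2)
step 6: 101101001010101

101101001010101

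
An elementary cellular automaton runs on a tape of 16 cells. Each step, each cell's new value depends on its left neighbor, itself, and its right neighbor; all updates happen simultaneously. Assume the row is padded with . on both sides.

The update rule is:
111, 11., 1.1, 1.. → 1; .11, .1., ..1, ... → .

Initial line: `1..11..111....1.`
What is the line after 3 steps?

.1..11..111....1
..1..11..111....
...1..11..111...

...1..11..111...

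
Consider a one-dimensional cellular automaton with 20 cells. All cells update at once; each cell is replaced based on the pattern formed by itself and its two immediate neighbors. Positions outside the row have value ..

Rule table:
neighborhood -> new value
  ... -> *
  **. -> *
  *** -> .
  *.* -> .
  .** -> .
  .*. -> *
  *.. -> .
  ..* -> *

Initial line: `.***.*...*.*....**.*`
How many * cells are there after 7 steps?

12

*..*.*.***.*.***.*.*
*.**.*...*.*...*.*.*
*..*.*.***.*.***.*.*  (repeats step 1; period 2)
step 7: *..*.*.***.*.***.*.*
count of *: 12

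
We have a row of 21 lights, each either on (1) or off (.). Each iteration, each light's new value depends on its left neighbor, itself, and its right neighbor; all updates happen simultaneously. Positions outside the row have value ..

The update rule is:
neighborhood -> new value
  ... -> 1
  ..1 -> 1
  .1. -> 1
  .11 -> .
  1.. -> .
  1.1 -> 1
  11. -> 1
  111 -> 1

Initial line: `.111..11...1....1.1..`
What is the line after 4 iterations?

1.11.1.1.111.111111.1
11.111111.111.1111111
.11.111111.111.111111
1.11.111111.111.11111

1.11.111111.111.11111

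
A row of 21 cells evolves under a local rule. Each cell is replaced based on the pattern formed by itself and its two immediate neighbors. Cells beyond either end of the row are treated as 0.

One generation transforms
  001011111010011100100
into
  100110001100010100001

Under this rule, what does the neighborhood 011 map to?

At position 4 the neighborhood is 011; the next row has 1 there.

1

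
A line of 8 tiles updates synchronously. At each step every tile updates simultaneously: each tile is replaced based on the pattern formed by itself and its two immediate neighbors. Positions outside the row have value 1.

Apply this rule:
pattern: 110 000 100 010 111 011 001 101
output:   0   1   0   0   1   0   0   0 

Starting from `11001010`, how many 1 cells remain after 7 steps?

10000000
00111110
00011100
01001000
00000010
01111000
00110010
count of 1: 3

3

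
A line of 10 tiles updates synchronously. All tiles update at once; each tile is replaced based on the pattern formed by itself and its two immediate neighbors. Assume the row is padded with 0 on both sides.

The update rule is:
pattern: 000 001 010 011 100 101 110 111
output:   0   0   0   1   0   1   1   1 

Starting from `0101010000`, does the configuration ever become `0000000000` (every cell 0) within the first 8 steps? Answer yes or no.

step 1: 0010100000
step 2: 0001000000
step 3: 0000000000
all cells are 0 at step 3

yes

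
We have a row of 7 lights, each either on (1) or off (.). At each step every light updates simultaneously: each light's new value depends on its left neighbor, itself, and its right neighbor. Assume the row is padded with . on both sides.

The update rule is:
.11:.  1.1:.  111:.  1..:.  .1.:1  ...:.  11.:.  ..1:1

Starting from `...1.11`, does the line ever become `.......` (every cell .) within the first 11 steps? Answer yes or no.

yes

..11...
.1.....
11.....
.......
all cells are . at step 4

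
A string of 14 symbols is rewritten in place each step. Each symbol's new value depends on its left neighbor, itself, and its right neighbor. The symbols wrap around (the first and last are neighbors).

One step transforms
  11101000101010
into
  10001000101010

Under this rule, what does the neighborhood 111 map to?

At position 1 the neighborhood is 111; the next row has 0 there.

0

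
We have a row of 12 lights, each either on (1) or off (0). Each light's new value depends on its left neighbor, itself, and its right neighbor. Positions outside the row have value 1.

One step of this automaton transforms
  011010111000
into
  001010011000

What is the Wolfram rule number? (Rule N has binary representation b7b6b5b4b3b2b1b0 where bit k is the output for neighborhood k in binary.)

position 7: 111 → 1  (bit 7 = 1)
position 2: 110 → 1  (bit 6 = 1)
position 0: 101 → 0  (bit 5 = 0)
position 9: 100 → 0  (bit 4 = 0)
position 1: 011 → 0  (bit 3 = 0)
position 4: 010 → 1  (bit 2 = 1)
position 11: 001 → 0  (bit 1 = 0)
position 10: 000 → 0  (bit 0 = 0)
bits b7..b0 = 11000100 = 196

196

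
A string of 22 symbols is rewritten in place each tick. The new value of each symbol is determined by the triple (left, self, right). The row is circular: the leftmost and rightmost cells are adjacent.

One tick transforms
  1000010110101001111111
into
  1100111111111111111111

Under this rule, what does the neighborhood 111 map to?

At position 16 the neighborhood is 111; the next row has 1 there.

1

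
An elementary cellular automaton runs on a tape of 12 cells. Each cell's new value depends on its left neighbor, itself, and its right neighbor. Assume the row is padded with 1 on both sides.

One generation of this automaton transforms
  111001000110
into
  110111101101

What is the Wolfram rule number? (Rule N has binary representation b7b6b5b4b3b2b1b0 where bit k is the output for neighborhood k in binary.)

190

position 0: 111 → 1  (bit 7 = 1)
position 2: 110 → 0  (bit 6 = 0)
position 11: 101 → 1  (bit 5 = 1)
position 3: 100 → 1  (bit 4 = 1)
position 9: 011 → 1  (bit 3 = 1)
position 5: 010 → 1  (bit 2 = 1)
position 4: 001 → 1  (bit 1 = 1)
position 7: 000 → 0  (bit 0 = 0)
bits b7..b0 = 10111110 = 190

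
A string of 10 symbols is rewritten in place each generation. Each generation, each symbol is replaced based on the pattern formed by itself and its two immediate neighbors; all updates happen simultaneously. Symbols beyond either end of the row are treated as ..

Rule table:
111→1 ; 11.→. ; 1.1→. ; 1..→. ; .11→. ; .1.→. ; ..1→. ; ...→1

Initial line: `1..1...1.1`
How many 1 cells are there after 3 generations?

.....1....
1111...111
.11..1..1.
count of 1: 4

4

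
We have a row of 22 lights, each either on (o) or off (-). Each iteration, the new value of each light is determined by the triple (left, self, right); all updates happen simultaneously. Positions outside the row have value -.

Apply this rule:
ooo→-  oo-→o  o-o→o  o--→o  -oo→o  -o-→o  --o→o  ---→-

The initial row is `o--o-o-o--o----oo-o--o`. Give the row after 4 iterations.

oooooooooooo--oooooooo
o----------oooo------o
oo--------oo--oo----oo
ooo------oooooooo--ooo

ooo------oooooooo--ooo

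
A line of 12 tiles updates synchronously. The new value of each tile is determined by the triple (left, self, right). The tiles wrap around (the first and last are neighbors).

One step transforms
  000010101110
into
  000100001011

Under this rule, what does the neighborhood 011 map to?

1

At position 8 the neighborhood is 011; the next row has 1 there.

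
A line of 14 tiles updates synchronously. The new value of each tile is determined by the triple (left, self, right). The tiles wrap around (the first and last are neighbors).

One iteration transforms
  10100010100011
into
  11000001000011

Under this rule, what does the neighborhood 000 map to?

0

At position 4 the neighborhood is 000; the next row has 0 there.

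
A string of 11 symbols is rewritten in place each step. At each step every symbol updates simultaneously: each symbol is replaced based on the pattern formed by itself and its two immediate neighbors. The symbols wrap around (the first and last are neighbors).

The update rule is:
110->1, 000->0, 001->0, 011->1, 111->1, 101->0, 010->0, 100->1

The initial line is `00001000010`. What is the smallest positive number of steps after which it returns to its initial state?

11

00000100001
10000010000
01000001000
00100000100
00010000010
00001000001
10000100000
01000010000
00100001000
00010000100
00001000010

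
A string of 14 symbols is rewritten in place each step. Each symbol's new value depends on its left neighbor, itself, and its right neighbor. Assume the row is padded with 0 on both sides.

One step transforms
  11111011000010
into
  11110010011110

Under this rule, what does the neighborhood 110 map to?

At position 4 the neighborhood is 110; the next row has 0 there.

0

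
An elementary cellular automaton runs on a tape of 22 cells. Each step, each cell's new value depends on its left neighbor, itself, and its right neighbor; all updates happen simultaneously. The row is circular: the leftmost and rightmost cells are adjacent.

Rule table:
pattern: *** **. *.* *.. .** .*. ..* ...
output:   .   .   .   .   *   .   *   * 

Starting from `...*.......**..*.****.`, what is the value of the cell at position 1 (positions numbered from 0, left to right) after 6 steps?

*

step 1: ***..*******..*..*....
step 2: *...**.......*..*..***
step 3: ..***..******..*..**..
step 4: ***...**......*..**..*
step 5: ....***..*****..**..**
step 6: .****...**.....**..**.
position 1 holds *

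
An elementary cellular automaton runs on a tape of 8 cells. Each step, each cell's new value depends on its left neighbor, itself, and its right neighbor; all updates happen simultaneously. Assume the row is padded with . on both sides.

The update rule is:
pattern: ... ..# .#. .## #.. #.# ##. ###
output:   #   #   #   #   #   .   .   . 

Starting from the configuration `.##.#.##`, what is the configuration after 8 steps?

#.######

step 1: ##..#.#.
step 2: #.###.##
step 3: #.#...#.
step 4: #.######
step 5: #.#.....
step 6: #.######  (repeats step 4; period 2)
step 8: #.######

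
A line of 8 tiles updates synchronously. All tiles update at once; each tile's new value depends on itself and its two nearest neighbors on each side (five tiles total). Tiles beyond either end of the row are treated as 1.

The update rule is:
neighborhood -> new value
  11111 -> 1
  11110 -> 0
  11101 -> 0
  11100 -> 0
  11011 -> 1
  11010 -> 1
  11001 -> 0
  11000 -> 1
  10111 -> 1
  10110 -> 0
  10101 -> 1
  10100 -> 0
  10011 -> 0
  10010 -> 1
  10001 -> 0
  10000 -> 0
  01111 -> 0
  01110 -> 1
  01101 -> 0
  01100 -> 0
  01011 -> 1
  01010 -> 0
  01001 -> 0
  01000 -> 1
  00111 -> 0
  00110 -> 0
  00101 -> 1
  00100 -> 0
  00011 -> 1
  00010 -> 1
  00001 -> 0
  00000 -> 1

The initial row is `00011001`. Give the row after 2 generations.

01010101

10100000
01010101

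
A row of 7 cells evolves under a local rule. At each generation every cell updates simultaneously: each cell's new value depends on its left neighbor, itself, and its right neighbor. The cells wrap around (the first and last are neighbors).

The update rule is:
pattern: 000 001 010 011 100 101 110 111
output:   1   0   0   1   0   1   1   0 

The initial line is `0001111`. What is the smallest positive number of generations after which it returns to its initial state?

14

0101001
1010000
0100110
0000110
1110110
1011111
1110000
1010110
0101111
1011001
1111001
0001001
0100000
0001111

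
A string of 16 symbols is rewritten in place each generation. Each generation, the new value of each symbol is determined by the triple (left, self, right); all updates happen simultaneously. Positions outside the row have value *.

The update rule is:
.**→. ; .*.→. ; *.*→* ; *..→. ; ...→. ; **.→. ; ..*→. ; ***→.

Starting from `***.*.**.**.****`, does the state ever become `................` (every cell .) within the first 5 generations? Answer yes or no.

generation 1: ...*.*..*..*....
generation 2: ....*...........
generation 3: ................
all cells are . at generation 3

yes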